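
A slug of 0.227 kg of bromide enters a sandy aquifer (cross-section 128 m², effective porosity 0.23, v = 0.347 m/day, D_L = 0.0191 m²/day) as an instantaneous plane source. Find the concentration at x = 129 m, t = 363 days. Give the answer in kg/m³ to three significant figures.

For an instantaneous plane source, C(x,t) = M/(n_e·A·√(4πDt)) · exp(−(x−vt)²/(4Dt)), with n_e·A the pore (flow) area.
Plume center vt = 0.347 × 363 = 125.961 m, so the well at 129 m is 3.039 m downgradient of the peak.
√(4πDt) = 9.334 m, giving peak height M/(n_e·A·√(4πDt)) = 0.227/(0.23 × 128 × 9.334) = 0.0008261 kg/m³.
(x−vt)²/(4Dt) = (3.039)²/(4 × 0.0191 × 363) = 0.3330; exp(−0.3330) = 0.7168.
C = 0.0008261 × 0.7168 = 0.000592 kg/m³.

0.000592 kg/m³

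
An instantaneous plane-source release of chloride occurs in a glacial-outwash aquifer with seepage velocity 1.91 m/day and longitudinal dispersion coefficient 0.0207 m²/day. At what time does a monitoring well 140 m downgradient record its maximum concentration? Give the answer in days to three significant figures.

73.3 days

For the 1D instantaneous-source solution, setting ∂C/∂t = 0 at fixed x gives v²t² + 2Dt − x² = 0, so t = (√(D² + v²x²) − D)/v².
√(D² + v²x²) = √(0.0207² + 1.91² × 140²) = 267.4; v² = 3.6481.
t = (267.4 − 0.0207)/3.6481 = 73.3 days (vs. the pure-advection estimate x/v = 73.3 d).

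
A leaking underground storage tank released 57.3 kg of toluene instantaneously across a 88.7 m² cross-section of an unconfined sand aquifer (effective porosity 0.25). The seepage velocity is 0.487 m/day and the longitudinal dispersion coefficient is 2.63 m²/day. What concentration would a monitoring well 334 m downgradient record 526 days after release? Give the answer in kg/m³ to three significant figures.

For an instantaneous plane source, C(x,t) = M/(n_e·A·√(4πDt)) · exp(−(x−vt)²/(4Dt)), with n_e·A the pore (flow) area.
Plume center vt = 0.487 × 526 = 256.162 m, so the well at 334 m is 77.838 m downgradient of the peak.
√(4πDt) = 131.8 m, giving peak height M/(n_e·A·√(4πDt)) = 57.3/(0.25 × 88.7 × 131.8) = 0.01961 kg/m³.
(x−vt)²/(4Dt) = (77.838)²/(4 × 2.63 × 526) = 1.095; exp(−1.095) = 0.3345.
C = 0.01961 × 0.3345 = 0.00656 kg/m³.

0.00656 kg/m³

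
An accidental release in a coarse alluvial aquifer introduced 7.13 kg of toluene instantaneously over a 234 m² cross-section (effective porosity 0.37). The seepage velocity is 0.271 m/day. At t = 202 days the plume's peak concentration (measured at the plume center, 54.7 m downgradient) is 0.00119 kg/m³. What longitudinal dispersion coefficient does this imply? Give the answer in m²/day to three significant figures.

1.89 m²/day

At the plume center C_max = M/(n_e·A·√(4πDt)), so D = M²/(4πt·(n_e·A·C_max)²).
n_e·A·C_max = 0.37 × 234 × 0.00119 = 0.1030 kg/m.
D = 7.13²/(4π × 202 × 0.1030²) = 1.89 m²/day.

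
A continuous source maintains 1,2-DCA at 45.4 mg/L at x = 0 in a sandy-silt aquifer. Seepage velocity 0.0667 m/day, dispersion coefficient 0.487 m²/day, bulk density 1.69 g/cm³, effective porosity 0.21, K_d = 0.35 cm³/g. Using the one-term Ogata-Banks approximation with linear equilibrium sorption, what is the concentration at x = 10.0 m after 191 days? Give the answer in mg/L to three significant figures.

Retardation factor R = 1 + ρ_b·K_d/n = 1 + 1.69 × 0.35/0.21 = 3.817.
Sorption retards both mechanisms: v_R = v/R = 0.01747 m/day, D_R = D/R = 0.1276 m²/day.
v_R·t = 0.01747 × 191 = 3.33677 m; 2√(D_R t) = 9.874 m; argument = (10.0 − 3.33677)/9.874 = 0.6748.
C = C₀ × ½·erfc(0.6748) = 45.4 × 0.1700 = 7.72 mg/L.

7.72 mg/L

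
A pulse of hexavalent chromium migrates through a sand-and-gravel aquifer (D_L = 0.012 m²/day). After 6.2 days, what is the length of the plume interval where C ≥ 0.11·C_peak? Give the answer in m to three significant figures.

The plume is Gaussian with σ = √(2Dt) = √(2 × 0.012 × 6.2) = 0.3857 m.
C/C_peak = exp(−Δx²/(2σ²)) = 0.11 ⇒ Δx = σ·√(−2 ln 0.11) = 0.3857 × 2.101 = 0.8104 m.
Width = 2Δx = 1.62 m.

1.62 m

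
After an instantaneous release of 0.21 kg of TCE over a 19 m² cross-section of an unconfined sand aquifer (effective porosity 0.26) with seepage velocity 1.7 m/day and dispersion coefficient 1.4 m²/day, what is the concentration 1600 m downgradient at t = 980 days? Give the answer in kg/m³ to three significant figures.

For an instantaneous plane source, C(x,t) = M/(n_e·A·√(4πDt)) · exp(−(x−vt)²/(4Dt)), with n_e·A the pore (flow) area.
Plume center vt = 1.7 × 980 = 1666 m, so the well at 1600 m is 66 m upgradient of the peak.
√(4πDt) = 131.3 m, giving peak height M/(n_e·A·√(4πDt)) = 0.21/(0.26 × 19 × 131.3) = 0.0003238 kg/m³.
(x−vt)²/(4Dt) = (-66)²/(4 × 1.4 × 980) = 0.7937; exp(−0.7937) = 0.4522.
C = 0.0003238 × 0.4522 = 0.000146 kg/m³.

0.000146 kg/m³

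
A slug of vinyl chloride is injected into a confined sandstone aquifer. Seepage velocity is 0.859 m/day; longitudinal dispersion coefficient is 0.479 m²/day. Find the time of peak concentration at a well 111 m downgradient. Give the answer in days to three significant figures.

129 days

For the 1D instantaneous-source solution, setting ∂C/∂t = 0 at fixed x gives v²t² + 2Dt − x² = 0, so t = (√(D² + v²x²) − D)/v².
√(D² + v²x²) = √(0.479² + 0.859² × 111²) = 95.35; v² = 0.737881.
t = (95.35 − 0.479)/0.737881 = 129 days (vs. the pure-advection estimate x/v = 129 d).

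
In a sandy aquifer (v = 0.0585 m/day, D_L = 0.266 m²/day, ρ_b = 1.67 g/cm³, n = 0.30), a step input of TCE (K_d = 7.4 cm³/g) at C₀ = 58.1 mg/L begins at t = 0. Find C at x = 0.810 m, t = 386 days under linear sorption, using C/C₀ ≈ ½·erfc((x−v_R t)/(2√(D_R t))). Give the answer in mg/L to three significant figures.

26.2 mg/L

Retardation factor R = 1 + ρ_b·K_d/n = 1 + 1.67 × 7.4/0.30 = 42.19.
Sorption retards both mechanisms: v_R = v/R = 0.001387 m/day, D_R = D/R = 0.006305 m²/day.
v_R·t = 0.001387 × 386 = 0.535382 m; 2√(D_R t) = 3.120 m; argument = (0.810 − 0.535382)/3.120 = 0.08802.
C = C₀ × ½·erfc(0.08802) = 58.1 × 0.4505 = 26.2 mg/L.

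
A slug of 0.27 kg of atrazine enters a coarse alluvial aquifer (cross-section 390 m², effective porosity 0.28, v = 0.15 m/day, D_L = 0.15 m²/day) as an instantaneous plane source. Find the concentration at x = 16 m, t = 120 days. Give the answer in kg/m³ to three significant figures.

0.000156 kg/m³

For an instantaneous plane source, C(x,t) = M/(n_e·A·√(4πDt)) · exp(−(x−vt)²/(4Dt)), with n_e·A the pore (flow) area.
Plume center vt = 0.15 × 120 = 18 m, so the well at 16 m is 2 m upgradient of the peak.
√(4πDt) = 15.04 m, giving peak height M/(n_e·A·√(4πDt)) = 0.27/(0.28 × 390 × 15.04) = 0.0001644 kg/m³.
(x−vt)²/(4Dt) = (-2)²/(4 × 0.15 × 120) = 0.05556; exp(−0.05556) = 0.9460.
C = 0.0001644 × 0.9460 = 0.000156 kg/m³.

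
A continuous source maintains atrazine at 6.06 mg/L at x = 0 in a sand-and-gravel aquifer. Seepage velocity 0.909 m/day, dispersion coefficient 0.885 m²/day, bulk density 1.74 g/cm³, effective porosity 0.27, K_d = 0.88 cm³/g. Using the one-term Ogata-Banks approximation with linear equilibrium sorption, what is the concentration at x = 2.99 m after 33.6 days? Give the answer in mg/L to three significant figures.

4.26 mg/L

Retardation factor R = 1 + ρ_b·K_d/n = 1 + 1.74 × 0.88/0.27 = 6.671.
Sorption retards both mechanisms: v_R = v/R = 0.1363 m/day, D_R = D/R = 0.1327 m²/day.
v_R·t = 0.1363 × 33.6 = 4.57968 m; 2√(D_R t) = 4.223 m; argument = (2.99 − 4.57968)/4.223 = -0.3764.
C = C₀ × ½·erfc(-0.3764) = 6.06 × 0.7027 = 4.26 mg/L.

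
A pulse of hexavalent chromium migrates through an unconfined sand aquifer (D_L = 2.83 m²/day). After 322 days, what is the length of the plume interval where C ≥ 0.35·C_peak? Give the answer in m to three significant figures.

124 m

The plume is Gaussian with σ = √(2Dt) = √(2 × 2.83 × 322) = 42.69 m.
C/C_peak = exp(−Δx²/(2σ²)) = 0.35 ⇒ Δx = σ·√(−2 ln 0.35) = 42.69 × 1.449 = 61.86 m.
Width = 2Δx = 124 m.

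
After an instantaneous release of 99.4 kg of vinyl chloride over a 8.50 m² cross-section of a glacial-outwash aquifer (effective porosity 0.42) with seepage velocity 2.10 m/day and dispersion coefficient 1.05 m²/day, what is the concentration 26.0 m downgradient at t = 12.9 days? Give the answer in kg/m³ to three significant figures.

2.09 kg/m³

For an instantaneous plane source, C(x,t) = M/(n_e·A·√(4πDt)) · exp(−(x−vt)²/(4Dt)), with n_e·A the pore (flow) area.
Plume center vt = 2.10 × 12.9 = 27.09 m, so the well at 26.0 m is 1.09 m upgradient of the peak.
√(4πDt) = 13.05 m, giving peak height M/(n_e·A·√(4πDt)) = 99.4/(0.42 × 8.50 × 13.05) = 2.134 kg/m³.
(x−vt)²/(4Dt) = (-1.09)²/(4 × 1.05 × 12.9) = 0.02193; exp(−0.02193) = 0.9783.
C = 2.134 × 0.9783 = 2.09 kg/m³.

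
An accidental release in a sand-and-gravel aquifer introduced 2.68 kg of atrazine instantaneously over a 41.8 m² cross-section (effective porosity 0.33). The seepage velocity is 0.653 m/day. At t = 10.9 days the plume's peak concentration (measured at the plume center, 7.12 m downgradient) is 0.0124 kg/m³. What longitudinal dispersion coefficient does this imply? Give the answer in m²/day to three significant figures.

1.79 m²/day

At the plume center C_max = M/(n_e·A·√(4πDt)), so D = M²/(4πt·(n_e·A·C_max)²).
n_e·A·C_max = 0.33 × 41.8 × 0.0124 = 0.1710 kg/m.
D = 2.68²/(4π × 10.9 × 0.1710²) = 1.79 m²/day.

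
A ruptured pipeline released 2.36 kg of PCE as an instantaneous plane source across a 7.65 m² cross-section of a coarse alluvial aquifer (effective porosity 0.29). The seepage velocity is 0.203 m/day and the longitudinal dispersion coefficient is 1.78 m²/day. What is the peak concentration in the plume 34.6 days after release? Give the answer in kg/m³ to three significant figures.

The peak of an instantaneous 1D plume sits at x = vt; there the Gaussian factor is 1 and C_max = M/(n_e·A·√(4πDt)), where n_e·A is the pore area the mass is dissolved in.
√(4πDt) = √(4π × 1.78 × 34.6) = 27.82 m, so C_max = 2.36/(0.29 × 7.65 × 27.82) = 0.0382 kg/m³.

0.0382 kg/m³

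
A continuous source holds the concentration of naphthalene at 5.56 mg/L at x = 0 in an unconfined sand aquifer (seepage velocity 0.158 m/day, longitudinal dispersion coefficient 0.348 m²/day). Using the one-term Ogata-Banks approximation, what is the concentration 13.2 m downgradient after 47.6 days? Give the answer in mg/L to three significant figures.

0.900 mg/L

For a continuous step input, C/C₀ ≈ ½·erfc((x−vt)/(2√(Dt))).
vt = 0.158 × 47.6 = 7.5208 m and 2√(Dt) = 2√(0.348 × 47.6) = 8.140 m.
Argument (x−vt)/(2√(Dt)) = (13.2 − 7.5208)/8.140 = 0.6977; ½·erfc(0.6977) = 0.1619.
C = 5.56 × 0.1619 = 0.900 mg/L.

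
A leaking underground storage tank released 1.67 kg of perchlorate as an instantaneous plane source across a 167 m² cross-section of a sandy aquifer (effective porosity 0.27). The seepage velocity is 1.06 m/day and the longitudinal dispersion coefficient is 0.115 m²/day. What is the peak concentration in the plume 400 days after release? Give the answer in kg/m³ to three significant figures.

The peak of an instantaneous 1D plume sits at x = vt; there the Gaussian factor is 1 and C_max = M/(n_e·A·√(4πDt)), where n_e·A is the pore area the mass is dissolved in.
√(4πDt) = √(4π × 0.115 × 400) = 24.04 m, so C_max = 1.67/(0.27 × 167 × 24.04) = 0.00154 kg/m³.

0.00154 kg/m³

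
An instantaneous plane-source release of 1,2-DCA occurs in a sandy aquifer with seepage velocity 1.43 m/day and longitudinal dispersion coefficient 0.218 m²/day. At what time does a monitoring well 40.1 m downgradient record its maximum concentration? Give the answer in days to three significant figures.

For the 1D instantaneous-source solution, setting ∂C/∂t = 0 at fixed x gives v²t² + 2Dt − x² = 0, so t = (√(D² + v²x²) − D)/v².
√(D² + v²x²) = √(0.218² + 1.43² × 40.1²) = 57.34; v² = 2.0449.
t = (57.34 − 0.218)/2.0449 = 27.9 days (vs. the pure-advection estimate x/v = 28.0 d).

27.9 days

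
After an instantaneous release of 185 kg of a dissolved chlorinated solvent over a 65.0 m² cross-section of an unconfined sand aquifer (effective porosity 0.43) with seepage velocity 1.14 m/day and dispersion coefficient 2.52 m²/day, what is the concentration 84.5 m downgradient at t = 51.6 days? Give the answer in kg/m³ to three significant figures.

0.0461 kg/m³

For an instantaneous plane source, C(x,t) = M/(n_e·A·√(4πDt)) · exp(−(x−vt)²/(4Dt)), with n_e·A the pore (flow) area.
Plume center vt = 1.14 × 51.6 = 58.824 m, so the well at 84.5 m is 25.676 m downgradient of the peak.
√(4πDt) = 40.42 m, giving peak height M/(n_e·A·√(4πDt)) = 185/(0.43 × 65.0 × 40.42) = 0.1638 kg/m³.
(x−vt)²/(4Dt) = (25.676)²/(4 × 2.52 × 51.6) = 1.267; exp(−1.267) = 0.2817.
C = 0.1638 × 0.2817 = 0.0461 kg/m³.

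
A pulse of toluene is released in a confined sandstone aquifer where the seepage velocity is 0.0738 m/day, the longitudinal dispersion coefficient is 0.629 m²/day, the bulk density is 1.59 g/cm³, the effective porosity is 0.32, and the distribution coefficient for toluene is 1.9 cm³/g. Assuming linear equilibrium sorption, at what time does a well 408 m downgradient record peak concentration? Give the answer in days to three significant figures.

56500 days

Retardation factor R = 1 + ρ_b·K_d/n = 1 + 1.59 × 1.9/0.32 = 10.44.
Sorption retards both mechanisms: v_R = v/R = 0.007069 m/day, D_R = D/R = 0.06025 m²/day.
Peak time from v_R²t² + 2D_R t − x² = 0: t = (√(D_R² + v_R²x²) − D_R)/v_R².
√(D_R² + v_R²x²) = √(0.06025² + 0.007069² × 408²) = 2.885; v_R² = 4.997e-05.
t = (2.885 − 0.06025)/4.997e-05 = 56500 days.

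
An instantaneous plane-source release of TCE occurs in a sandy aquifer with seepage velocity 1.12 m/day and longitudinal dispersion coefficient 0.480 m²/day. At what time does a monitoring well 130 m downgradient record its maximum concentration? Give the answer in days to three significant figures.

For the 1D instantaneous-source solution, setting ∂C/∂t = 0 at fixed x gives v²t² + 2Dt − x² = 0, so t = (√(D² + v²x²) − D)/v².
√(D² + v²x²) = √(0.480² + 1.12² × 130²) = 145.6; v² = 1.2544.
t = (145.6 − 0.480)/1.2544 = 116 days (vs. the pure-advection estimate x/v = 116 d).

116 days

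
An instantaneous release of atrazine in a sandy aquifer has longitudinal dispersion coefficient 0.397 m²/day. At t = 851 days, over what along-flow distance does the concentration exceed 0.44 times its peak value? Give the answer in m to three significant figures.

The plume is Gaussian with σ = √(2Dt) = √(2 × 0.397 × 851) = 25.99 m.
C/C_peak = exp(−Δx²/(2σ²)) = 0.44 ⇒ Δx = σ·√(−2 ln 0.44) = 25.99 × 1.281 = 33.29 m.
Width = 2Δx = 66.6 m.

66.6 m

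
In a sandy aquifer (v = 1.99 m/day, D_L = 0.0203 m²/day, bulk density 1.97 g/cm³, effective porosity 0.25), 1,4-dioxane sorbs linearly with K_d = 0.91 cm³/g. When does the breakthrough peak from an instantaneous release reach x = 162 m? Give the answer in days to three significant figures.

665 days

Retardation factor R = 1 + ρ_b·K_d/n = 1 + 1.97 × 0.91/0.25 = 8.171.
Sorption retards both mechanisms: v_R = v/R = 0.2435 m/day, D_R = D/R = 0.002484 m²/day.
Peak time from v_R²t² + 2D_R t − x² = 0: t = (√(D_R² + v_R²x²) − D_R)/v_R².
√(D_R² + v_R²x²) = √(0.002484² + 0.2435² × 162²) = 39.45; v_R² = 0.05929.
t = (39.45 − 0.002484)/0.05929 = 665 days.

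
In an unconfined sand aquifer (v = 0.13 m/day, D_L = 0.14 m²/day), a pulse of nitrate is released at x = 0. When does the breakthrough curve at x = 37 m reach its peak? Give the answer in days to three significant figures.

276 days

For the 1D instantaneous-source solution, setting ∂C/∂t = 0 at fixed x gives v²t² + 2Dt − x² = 0, so t = (√(D² + v²x²) − D)/v².
√(D² + v²x²) = √(0.14² + 0.13² × 37²) = 4.812; v² = 0.0169.
t = (4.812 − 0.14)/0.0169 = 276 days (vs. the pure-advection estimate x/v = 285 d).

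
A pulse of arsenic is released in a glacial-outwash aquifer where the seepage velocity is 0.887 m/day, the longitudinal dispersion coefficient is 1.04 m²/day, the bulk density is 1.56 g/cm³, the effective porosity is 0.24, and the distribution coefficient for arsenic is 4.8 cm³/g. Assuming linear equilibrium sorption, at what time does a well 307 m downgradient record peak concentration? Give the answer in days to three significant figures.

11100 days

Retardation factor R = 1 + ρ_b·K_d/n = 1 + 1.56 × 4.8/0.24 = 32.20.
Sorption retards both mechanisms: v_R = v/R = 0.02755 m/day, D_R = D/R = 0.03230 m²/day.
Peak time from v_R²t² + 2D_R t − x² = 0: t = (√(D_R² + v_R²x²) − D_R)/v_R².
√(D_R² + v_R²x²) = √(0.03230² + 0.02755² × 307²) = 8.458; v_R² = 0.0007590.
t = (8.458 − 0.03230)/0.0007590 = 11100 days.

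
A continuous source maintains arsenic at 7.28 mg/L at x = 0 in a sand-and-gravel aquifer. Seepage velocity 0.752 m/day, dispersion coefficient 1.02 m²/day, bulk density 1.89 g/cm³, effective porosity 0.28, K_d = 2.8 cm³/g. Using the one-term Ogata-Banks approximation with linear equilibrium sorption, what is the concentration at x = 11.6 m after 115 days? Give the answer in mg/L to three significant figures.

Retardation factor R = 1 + ρ_b·K_d/n = 1 + 1.89 × 2.8/0.28 = 19.90.
Sorption retards both mechanisms: v_R = v/R = 0.03779 m/day, D_R = D/R = 0.05126 m²/day.
v_R·t = 0.03779 × 115 = 4.34585 m; 2√(D_R t) = 4.856 m; argument = (11.6 − 4.34585)/4.856 = 1.494.
C = C₀ × ½·erfc(1.494) = 7.28 × 0.01731 = 0.126 mg/L.

0.126 mg/L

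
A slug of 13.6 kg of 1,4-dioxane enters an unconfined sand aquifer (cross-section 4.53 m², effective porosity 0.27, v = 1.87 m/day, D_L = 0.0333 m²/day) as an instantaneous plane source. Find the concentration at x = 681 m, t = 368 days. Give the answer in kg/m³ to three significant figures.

0.315 kg/m³

For an instantaneous plane source, C(x,t) = M/(n_e·A·√(4πDt)) · exp(−(x−vt)²/(4Dt)), with n_e·A the pore (flow) area.
Plume center vt = 1.87 × 368 = 688.16 m, so the well at 681 m is 7.16 m upgradient of the peak.
√(4πDt) = 12.41 m, giving peak height M/(n_e·A·√(4πDt)) = 13.6/(0.27 × 4.53 × 12.41) = 0.8960 kg/m³.
(x−vt)²/(4Dt) = (-7.16)²/(4 × 0.0333 × 368) = 1.046; exp(−1.046) = 0.3513.
C = 0.8960 × 0.3513 = 0.315 kg/m³.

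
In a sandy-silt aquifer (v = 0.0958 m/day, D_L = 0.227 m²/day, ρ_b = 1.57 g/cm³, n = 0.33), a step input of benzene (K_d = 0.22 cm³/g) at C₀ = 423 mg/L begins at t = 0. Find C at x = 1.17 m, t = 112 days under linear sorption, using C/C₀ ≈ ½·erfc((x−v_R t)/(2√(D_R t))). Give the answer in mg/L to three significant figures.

335 mg/L

Retardation factor R = 1 + ρ_b·K_d/n = 1 + 1.57 × 0.22/0.33 = 2.047.
Sorption retards both mechanisms: v_R = v/R = 0.04680 m/day, D_R = D/R = 0.1109 m²/day.
v_R·t = 0.04680 × 112 = 5.2416 m; 2√(D_R t) = 7.049 m; argument = (1.17 − 5.2416)/7.049 = -0.5776.
C = C₀ × ½·erfc(-0.5776) = 423 × 0.7930 = 335 mg/L.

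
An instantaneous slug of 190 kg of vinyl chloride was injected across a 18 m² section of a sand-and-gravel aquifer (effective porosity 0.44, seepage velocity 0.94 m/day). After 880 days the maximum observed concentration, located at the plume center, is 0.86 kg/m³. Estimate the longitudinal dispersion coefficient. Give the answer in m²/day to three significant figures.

0.0704 m²/day

At the plume center C_max = M/(n_e·A·√(4πDt)), so D = M²/(4πt·(n_e·A·C_max)²).
n_e·A·C_max = 0.44 × 18 × 0.86 = 6.811 kg/m.
D = 190²/(4π × 880 × 6.811²) = 0.0704 m²/day.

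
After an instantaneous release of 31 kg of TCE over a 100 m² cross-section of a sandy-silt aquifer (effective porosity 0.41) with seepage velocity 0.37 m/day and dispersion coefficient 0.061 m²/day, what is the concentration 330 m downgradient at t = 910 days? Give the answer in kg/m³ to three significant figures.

0.0234 kg/m³

For an instantaneous plane source, C(x,t) = M/(n_e·A·√(4πDt)) · exp(−(x−vt)²/(4Dt)), with n_e·A the pore (flow) area.
Plume center vt = 0.37 × 910 = 336.7 m, so the well at 330 m is 6.7 m upgradient of the peak.
√(4πDt) = 26.41 m, giving peak height M/(n_e·A·√(4πDt)) = 31/(0.41 × 100 × 26.41) = 0.02863 kg/m³.
(x−vt)²/(4Dt) = (-6.7)²/(4 × 0.061 × 910) = 0.2022; exp(−0.2022) = 0.8169.
C = 0.02863 × 0.8169 = 0.0234 kg/m³.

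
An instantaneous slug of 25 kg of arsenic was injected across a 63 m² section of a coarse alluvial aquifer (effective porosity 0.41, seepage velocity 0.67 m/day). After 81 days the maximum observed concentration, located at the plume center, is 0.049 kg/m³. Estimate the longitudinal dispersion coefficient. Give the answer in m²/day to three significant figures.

At the plume center C_max = M/(n_e·A·√(4πDt)), so D = M²/(4πt·(n_e·A·C_max)²).
n_e·A·C_max = 0.41 × 63 × 0.049 = 1.266 kg/m.
D = 25²/(4π × 81 × 1.266²) = 0.383 m²/day.

0.383 m²/day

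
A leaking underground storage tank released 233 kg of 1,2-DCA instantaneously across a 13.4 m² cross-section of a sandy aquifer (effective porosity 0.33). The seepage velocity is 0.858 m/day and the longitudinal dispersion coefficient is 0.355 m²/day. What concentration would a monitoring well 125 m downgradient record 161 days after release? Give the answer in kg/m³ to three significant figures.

0.924 kg/m³

For an instantaneous plane source, C(x,t) = M/(n_e·A·√(4πDt)) · exp(−(x−vt)²/(4Dt)), with n_e·A the pore (flow) area.
Plume center vt = 0.858 × 161 = 138.138 m, so the well at 125 m is 13.138 m upgradient of the peak.
√(4πDt) = 26.80 m, giving peak height M/(n_e·A·√(4πDt)) = 233/(0.33 × 13.4 × 26.80) = 1.966 kg/m³.
(x−vt)²/(4Dt) = (-13.138)²/(4 × 0.355 × 161) = 0.7550; exp(−0.7550) = 0.4700.
C = 1.966 × 0.4700 = 0.924 kg/m³.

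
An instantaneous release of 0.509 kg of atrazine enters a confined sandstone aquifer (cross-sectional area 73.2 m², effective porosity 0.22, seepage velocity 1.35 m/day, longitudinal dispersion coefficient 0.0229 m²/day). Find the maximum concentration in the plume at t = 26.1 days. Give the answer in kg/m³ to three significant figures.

0.0115 kg/m³

The peak of an instantaneous 1D plume sits at x = vt; there the Gaussian factor is 1 and C_max = M/(n_e·A·√(4πDt)), where n_e·A is the pore area the mass is dissolved in.
√(4πDt) = √(4π × 0.0229 × 26.1) = 2.741 m, so C_max = 0.509/(0.22 × 73.2 × 2.741) = 0.0115 kg/m³.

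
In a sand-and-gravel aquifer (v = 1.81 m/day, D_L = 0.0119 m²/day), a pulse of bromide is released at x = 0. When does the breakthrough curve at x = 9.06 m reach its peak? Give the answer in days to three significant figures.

For the 1D instantaneous-source solution, setting ∂C/∂t = 0 at fixed x gives v²t² + 2Dt − x² = 0, so t = (√(D² + v²x²) − D)/v².
√(D² + v²x²) = √(0.0119² + 1.81² × 9.06²) = 16.40; v² = 3.2761.
t = (16.40 − 0.0119)/3.2761 = 5.00 days (vs. the pure-advection estimate x/v = 5.01 d).

5.00 days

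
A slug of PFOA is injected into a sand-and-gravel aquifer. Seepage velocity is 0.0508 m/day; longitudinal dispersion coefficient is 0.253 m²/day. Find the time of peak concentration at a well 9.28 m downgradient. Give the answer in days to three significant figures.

For the 1D instantaneous-source solution, setting ∂C/∂t = 0 at fixed x gives v²t² + 2Dt − x² = 0, so t = (√(D² + v²x²) − D)/v².
√(D² + v²x²) = √(0.253² + 0.0508² × 9.28²) = 0.5350; v² = 0.00258064.
t = (0.5350 − 0.253)/0.00258064 = 109 days (vs. the pure-advection estimate x/v = 183 d).

109 days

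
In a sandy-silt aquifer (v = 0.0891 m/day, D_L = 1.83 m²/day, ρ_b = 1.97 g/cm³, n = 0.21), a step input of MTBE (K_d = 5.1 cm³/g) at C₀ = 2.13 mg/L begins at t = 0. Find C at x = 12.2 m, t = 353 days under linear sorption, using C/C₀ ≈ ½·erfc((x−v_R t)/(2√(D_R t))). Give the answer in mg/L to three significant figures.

Retardation factor R = 1 + ρ_b·K_d/n = 1 + 1.97 × 5.1/0.21 = 48.84.
Sorption retards both mechanisms: v_R = v/R = 0.001824 m/day, D_R = D/R = 0.03747 m²/day.
v_R·t = 0.001824 × 353 = 0.643872 m; 2√(D_R t) = 7.274 m; argument = (12.2 − 0.643872)/7.274 = 1.589.
C = C₀ × ½·erfc(1.589) = 2.13 × 0.01231 = 0.0262 mg/L.

0.0262 mg/L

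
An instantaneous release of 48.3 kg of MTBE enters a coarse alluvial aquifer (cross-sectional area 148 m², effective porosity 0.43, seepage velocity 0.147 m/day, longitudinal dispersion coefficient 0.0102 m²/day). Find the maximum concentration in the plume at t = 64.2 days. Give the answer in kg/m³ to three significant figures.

The peak of an instantaneous 1D plume sits at x = vt; there the Gaussian factor is 1 and C_max = M/(n_e·A·√(4πDt)), where n_e·A is the pore area the mass is dissolved in.
√(4πDt) = √(4π × 0.0102 × 64.2) = 2.869 m, so C_max = 48.3/(0.43 × 148 × 2.869) = 0.265 kg/m³.

0.265 kg/m³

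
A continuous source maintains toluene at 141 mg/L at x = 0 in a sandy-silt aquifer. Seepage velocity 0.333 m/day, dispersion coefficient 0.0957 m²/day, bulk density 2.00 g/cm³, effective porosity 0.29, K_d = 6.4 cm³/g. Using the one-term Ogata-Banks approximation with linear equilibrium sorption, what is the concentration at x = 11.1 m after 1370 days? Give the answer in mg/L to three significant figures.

Retardation factor R = 1 + ρ_b·K_d/n = 1 + 2.00 × 6.4/0.29 = 45.14.
Sorption retards both mechanisms: v_R = v/R = 0.007377 m/day, D_R = D/R = 0.002120 m²/day.
v_R·t = 0.007377 × 1370 = 10.10649 m; 2√(D_R t) = 3.408 m; argument = (11.1 − 10.10649)/3.408 = 0.2915.
C = C₀ × ½·erfc(0.2915) = 141 × 0.3401 = 48.0 mg/L.

48.0 mg/L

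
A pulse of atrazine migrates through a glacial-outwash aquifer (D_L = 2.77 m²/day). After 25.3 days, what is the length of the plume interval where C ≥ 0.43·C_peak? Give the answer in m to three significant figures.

30.8 m

The plume is Gaussian with σ = √(2Dt) = √(2 × 2.77 × 25.3) = 11.84 m.
C/C_peak = exp(−Δx²/(2σ²)) = 0.43 ⇒ Δx = σ·√(−2 ln 0.43) = 11.84 × 1.299 = 15.38 m.
Width = 2Δx = 30.8 m.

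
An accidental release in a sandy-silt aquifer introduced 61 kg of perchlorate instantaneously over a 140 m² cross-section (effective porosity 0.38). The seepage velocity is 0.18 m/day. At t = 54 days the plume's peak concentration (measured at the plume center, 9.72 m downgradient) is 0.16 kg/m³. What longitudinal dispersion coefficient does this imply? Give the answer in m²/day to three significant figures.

At the plume center C_max = M/(n_e·A·√(4πDt)), so D = M²/(4πt·(n_e·A·C_max)²).
n_e·A·C_max = 0.38 × 140 × 0.16 = 8.512 kg/m.
D = 61²/(4π × 54 × 8.512²) = 0.0757 m²/day.

0.0757 m²/day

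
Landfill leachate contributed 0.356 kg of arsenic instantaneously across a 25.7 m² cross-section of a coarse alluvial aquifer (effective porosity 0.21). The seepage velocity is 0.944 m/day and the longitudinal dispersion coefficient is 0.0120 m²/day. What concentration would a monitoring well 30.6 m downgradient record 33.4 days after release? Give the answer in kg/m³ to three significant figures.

For an instantaneous plane source, C(x,t) = M/(n_e·A·√(4πDt)) · exp(−(x−vt)²/(4Dt)), with n_e·A the pore (flow) area.
Plume center vt = 0.944 × 33.4 = 31.5296 m, so the well at 30.6 m is 0.9296 m upgradient of the peak.
√(4πDt) = 2.244 m, giving peak height M/(n_e·A·√(4πDt)) = 0.356/(0.21 × 25.7 × 2.244) = 0.02940 kg/m³.
(x−vt)²/(4Dt) = (-0.9296)²/(4 × 0.0120 × 33.4) = 0.5390; exp(−0.5390) = 0.5833.
C = 0.02940 × 0.5833 = 0.0171 kg/m³.

0.0171 kg/m³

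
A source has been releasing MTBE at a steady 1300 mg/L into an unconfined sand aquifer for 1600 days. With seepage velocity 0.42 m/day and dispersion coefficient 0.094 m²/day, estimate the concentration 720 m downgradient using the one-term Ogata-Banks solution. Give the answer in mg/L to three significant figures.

3.67 mg/L

For a continuous step input, C/C₀ ≈ ½·erfc((x−vt)/(2√(Dt))).
vt = 0.42 × 1600 = 672 m and 2√(Dt) = 2√(0.094 × 1600) = 24.53 m.
Argument (x−vt)/(2√(Dt)) = (720 − 672)/24.53 = 1.957; ½·erfc(1.957) = 0.002823.
C = 1300 × 0.002823 = 3.67 mg/L.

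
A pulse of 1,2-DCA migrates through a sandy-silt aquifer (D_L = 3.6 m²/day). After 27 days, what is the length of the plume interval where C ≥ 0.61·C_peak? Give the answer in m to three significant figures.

The plume is Gaussian with σ = √(2Dt) = √(2 × 3.6 × 27) = 13.94 m.
C/C_peak = exp(−Δx²/(2σ²)) = 0.61 ⇒ Δx = σ·√(−2 ln 0.61) = 13.94 × 0.9943 = 13.86 m.
Width = 2Δx = 27.7 m.

27.7 m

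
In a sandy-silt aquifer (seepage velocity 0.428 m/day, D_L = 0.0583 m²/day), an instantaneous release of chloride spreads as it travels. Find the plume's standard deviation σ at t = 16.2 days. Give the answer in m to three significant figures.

Dispersive spreading gives a Gaussian with σ² = 2Dt; advection only shifts the center.
σ = √(2 × 0.0583 × 16.2) = 1.37 m.

1.37 m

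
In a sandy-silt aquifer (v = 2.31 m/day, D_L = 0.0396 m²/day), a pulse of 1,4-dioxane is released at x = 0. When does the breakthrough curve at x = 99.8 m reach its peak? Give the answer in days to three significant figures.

43.2 days

For the 1D instantaneous-source solution, setting ∂C/∂t = 0 at fixed x gives v²t² + 2Dt − x² = 0, so t = (√(D² + v²x²) − D)/v².
√(D² + v²x²) = √(0.0396² + 2.31² × 99.8²) = 230.5; v² = 5.3361.
t = (230.5 − 0.0396)/5.3361 = 43.2 days (vs. the pure-advection estimate x/v = 43.2 d).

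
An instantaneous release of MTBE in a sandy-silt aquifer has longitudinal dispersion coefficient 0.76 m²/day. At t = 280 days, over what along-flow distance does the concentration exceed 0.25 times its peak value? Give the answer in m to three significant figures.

The plume is Gaussian with σ = √(2Dt) = √(2 × 0.76 × 280) = 20.63 m.
C/C_peak = exp(−Δx²/(2σ²)) = 0.25 ⇒ Δx = σ·√(−2 ln 0.25) = 20.63 × 1.665 = 34.35 m.
Width = 2Δx = 68.7 m.

68.7 m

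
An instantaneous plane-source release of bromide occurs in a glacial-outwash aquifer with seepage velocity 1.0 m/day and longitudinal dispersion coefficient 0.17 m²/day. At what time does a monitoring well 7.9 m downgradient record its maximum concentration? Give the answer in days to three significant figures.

For the 1D instantaneous-source solution, setting ∂C/∂t = 0 at fixed x gives v²t² + 2Dt − x² = 0, so t = (√(D² + v²x²) − D)/v².
√(D² + v²x²) = √(0.17² + 1.0² × 7.9²) = 7.902; v² = 1.
t = (7.902 − 0.17)/1 = 7.73 days (vs. the pure-advection estimate x/v = 7.90 d).

7.73 days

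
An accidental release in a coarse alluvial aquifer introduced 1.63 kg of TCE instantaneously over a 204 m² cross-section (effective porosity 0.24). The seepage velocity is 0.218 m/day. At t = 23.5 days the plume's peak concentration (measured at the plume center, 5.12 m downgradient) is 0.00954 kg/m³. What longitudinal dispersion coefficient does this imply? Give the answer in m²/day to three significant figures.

0.0412 m²/day

At the plume center C_max = M/(n_e·A·√(4πDt)), so D = M²/(4πt·(n_e·A·C_max)²).
n_e·A·C_max = 0.24 × 204 × 0.00954 = 0.4671 kg/m.
D = 1.63²/(4π × 23.5 × 0.4671²) = 0.0412 m²/day.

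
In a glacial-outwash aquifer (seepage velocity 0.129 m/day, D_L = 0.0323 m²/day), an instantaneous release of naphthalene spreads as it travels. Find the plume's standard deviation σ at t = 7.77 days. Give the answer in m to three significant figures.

0.708 m

Dispersive spreading gives a Gaussian with σ² = 2Dt; advection only shifts the center.
σ = √(2 × 0.0323 × 7.77) = 0.708 m.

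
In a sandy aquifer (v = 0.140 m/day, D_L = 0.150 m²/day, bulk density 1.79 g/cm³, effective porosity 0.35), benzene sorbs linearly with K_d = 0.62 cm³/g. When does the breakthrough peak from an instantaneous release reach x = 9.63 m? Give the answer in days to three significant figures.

Retardation factor R = 1 + ρ_b·K_d/n = 1 + 1.79 × 0.62/0.35 = 4.171.
Sorption retards both mechanisms: v_R = v/R = 0.03357 m/day, D_R = D/R = 0.03596 m²/day.
Peak time from v_R²t² + 2D_R t − x² = 0: t = (√(D_R² + v_R²x²) − D_R)/v_R².
√(D_R² + v_R²x²) = √(0.03596² + 0.03357² × 9.63²) = 0.3253; v_R² = 0.001127.
t = (0.3253 − 0.03596)/0.001127 = 257 days.

257 days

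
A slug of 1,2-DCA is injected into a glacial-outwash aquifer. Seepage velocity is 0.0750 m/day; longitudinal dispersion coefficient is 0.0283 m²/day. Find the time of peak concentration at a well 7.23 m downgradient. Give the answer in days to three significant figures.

For the 1D instantaneous-source solution, setting ∂C/∂t = 0 at fixed x gives v²t² + 2Dt − x² = 0, so t = (√(D² + v²x²) − D)/v².
√(D² + v²x²) = √(0.0283² + 0.0750² × 7.23²) = 0.5430; v² = 0.005625.
t = (0.5430 − 0.0283)/0.005625 = 91.5 days (vs. the pure-advection estimate x/v = 96.4 d).

91.5 days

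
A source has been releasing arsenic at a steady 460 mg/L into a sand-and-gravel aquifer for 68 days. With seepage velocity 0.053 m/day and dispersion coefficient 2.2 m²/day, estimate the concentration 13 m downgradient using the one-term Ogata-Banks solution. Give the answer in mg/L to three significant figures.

135 mg/L

For a continuous step input, C/C₀ ≈ ½·erfc((x−vt)/(2√(Dt))).
vt = 0.053 × 68 = 3.604 m and 2√(Dt) = 2√(2.2 × 68) = 24.46 m.
Argument (x−vt)/(2√(Dt)) = (13 − 3.604)/24.46 = 0.3841; ½·erfc(0.3841) = 0.2935.
C = 460 × 0.2935 = 135 mg/L.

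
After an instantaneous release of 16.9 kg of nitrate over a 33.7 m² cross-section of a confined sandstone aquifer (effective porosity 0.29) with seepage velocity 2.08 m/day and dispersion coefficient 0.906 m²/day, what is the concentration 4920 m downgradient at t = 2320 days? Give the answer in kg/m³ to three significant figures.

0.00369 kg/m³

For an instantaneous plane source, C(x,t) = M/(n_e·A·√(4πDt)) · exp(−(x−vt)²/(4Dt)), with n_e·A the pore (flow) area.
Plume center vt = 2.08 × 2320 = 4825.6 m, so the well at 4920 m is 94.4 m downgradient of the peak.
√(4πDt) = 162.5 m, giving peak height M/(n_e·A·√(4πDt)) = 16.9/(0.29 × 33.7 × 162.5) = 0.01064 kg/m³.
(x−vt)²/(4Dt) = (94.4)²/(4 × 0.906 × 2320) = 1.060; exp(−1.060) = 0.3465.
C = 0.01064 × 0.3465 = 0.00369 kg/m³.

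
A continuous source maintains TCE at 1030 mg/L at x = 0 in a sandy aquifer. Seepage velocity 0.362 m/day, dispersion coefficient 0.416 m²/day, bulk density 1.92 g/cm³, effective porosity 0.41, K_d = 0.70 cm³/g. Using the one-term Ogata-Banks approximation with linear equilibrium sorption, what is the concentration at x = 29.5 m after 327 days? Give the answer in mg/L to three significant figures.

422 mg/L

Retardation factor R = 1 + ρ_b·K_d/n = 1 + 1.92 × 0.70/0.41 = 4.278.
Sorption retards both mechanisms: v_R = v/R = 0.08462 m/day, D_R = D/R = 0.09724 m²/day.
v_R·t = 0.08462 × 327 = 27.67074 m; 2√(D_R t) = 11.28 m; argument = (29.5 − 27.67074)/11.28 = 0.1622.
C = C₀ × ½·erfc(0.1622) = 1030 × 0.4093 = 422 mg/L.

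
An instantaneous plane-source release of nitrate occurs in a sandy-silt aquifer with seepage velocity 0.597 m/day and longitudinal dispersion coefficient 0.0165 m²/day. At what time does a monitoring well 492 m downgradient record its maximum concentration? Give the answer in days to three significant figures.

824 days

For the 1D instantaneous-source solution, setting ∂C/∂t = 0 at fixed x gives v²t² + 2Dt − x² = 0, so t = (√(D² + v²x²) − D)/v².
√(D² + v²x²) = √(0.0165² + 0.597² × 492²) = 293.7; v² = 0.356409.
t = (293.7 − 0.0165)/0.356409 = 824 days (vs. the pure-advection estimate x/v = 824 d).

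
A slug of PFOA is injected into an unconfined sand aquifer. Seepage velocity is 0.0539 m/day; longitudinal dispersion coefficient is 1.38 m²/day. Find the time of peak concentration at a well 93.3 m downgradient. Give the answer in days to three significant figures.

For the 1D instantaneous-source solution, setting ∂C/∂t = 0 at fixed x gives v²t² + 2Dt − x² = 0, so t = (√(D² + v²x²) − D)/v².
√(D² + v²x²) = √(1.38² + 0.0539² × 93.3²) = 5.215; v² = 0.00290521.
t = (5.215 − 1.38)/0.00290521 = 1320 days (vs. the pure-advection estimate x/v = 1730 d).

1320 days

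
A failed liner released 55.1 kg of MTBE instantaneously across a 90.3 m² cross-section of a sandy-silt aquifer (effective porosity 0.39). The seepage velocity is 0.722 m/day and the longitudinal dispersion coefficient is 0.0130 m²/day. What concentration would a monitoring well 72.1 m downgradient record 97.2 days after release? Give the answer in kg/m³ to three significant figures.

0.189 kg/m³

For an instantaneous plane source, C(x,t) = M/(n_e·A·√(4πDt)) · exp(−(x−vt)²/(4Dt)), with n_e·A the pore (flow) area.
Plume center vt = 0.722 × 97.2 = 70.1784 m, so the well at 72.1 m is 1.9216 m downgradient of the peak.
√(4πDt) = 3.985 m, giving peak height M/(n_e·A·√(4πDt)) = 55.1/(0.39 × 90.3 × 3.985) = 0.3926 kg/m³.
(x−vt)²/(4Dt) = (1.9216)²/(4 × 0.0130 × 97.2) = 0.7306; exp(−0.7306) = 0.4816.
C = 0.3926 × 0.4816 = 0.189 kg/m³.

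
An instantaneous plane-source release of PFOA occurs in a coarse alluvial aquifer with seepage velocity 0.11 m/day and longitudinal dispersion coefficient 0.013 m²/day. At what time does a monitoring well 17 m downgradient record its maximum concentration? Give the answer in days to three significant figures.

153 days

For the 1D instantaneous-source solution, setting ∂C/∂t = 0 at fixed x gives v²t² + 2Dt − x² = 0, so t = (√(D² + v²x²) − D)/v².
√(D² + v²x²) = √(0.013² + 0.11² × 17²) = 1.870; v² = 0.0121.
t = (1.870 − 0.013)/0.0121 = 153 days (vs. the pure-advection estimate x/v = 155 d).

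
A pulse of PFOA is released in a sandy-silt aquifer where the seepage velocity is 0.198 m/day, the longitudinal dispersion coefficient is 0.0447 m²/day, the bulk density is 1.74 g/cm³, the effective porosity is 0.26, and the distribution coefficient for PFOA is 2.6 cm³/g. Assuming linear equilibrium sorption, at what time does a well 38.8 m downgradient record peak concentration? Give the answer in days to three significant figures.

Retardation factor R = 1 + ρ_b·K_d/n = 1 + 1.74 × 2.6/0.26 = 18.40.
Sorption retards both mechanisms: v_R = v/R = 0.01076 m/day, D_R = D/R = 0.002429 m²/day.
Peak time from v_R²t² + 2D_R t − x² = 0: t = (√(D_R² + v_R²x²) − D_R)/v_R².
√(D_R² + v_R²x²) = √(0.002429² + 0.01076² × 38.8²) = 0.4175; v_R² = 0.0001158.
t = (0.4175 − 0.002429)/0.0001158 = 3580 days.

3580 days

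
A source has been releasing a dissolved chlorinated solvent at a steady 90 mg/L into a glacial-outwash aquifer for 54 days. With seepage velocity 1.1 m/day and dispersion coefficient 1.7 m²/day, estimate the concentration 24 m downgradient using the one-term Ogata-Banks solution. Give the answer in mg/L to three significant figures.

89.6 mg/L

For a continuous step input, C/C₀ ≈ ½·erfc((x−vt)/(2√(Dt))).
vt = 1.1 × 54 = 59.4 m and 2√(Dt) = 2√(1.7 × 54) = 19.16 m.
Argument (x−vt)/(2√(Dt)) = (24 − 59.4)/19.16 = -1.848; ½·erfc(-1.848) = 0.9955.
C = 90 × 0.9955 = 89.6 mg/L.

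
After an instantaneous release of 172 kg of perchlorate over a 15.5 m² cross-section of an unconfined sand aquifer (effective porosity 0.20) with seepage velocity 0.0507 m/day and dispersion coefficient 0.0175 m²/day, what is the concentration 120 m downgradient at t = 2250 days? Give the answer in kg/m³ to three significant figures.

2.00 kg/m³

For an instantaneous plane source, C(x,t) = M/(n_e·A·√(4πDt)) · exp(−(x−vt)²/(4Dt)), with n_e·A the pore (flow) area.
Plume center vt = 0.0507 × 2250 = 114.075 m, so the well at 120 m is 5.925 m downgradient of the peak.
√(4πDt) = 22.24 m, giving peak height M/(n_e·A·√(4πDt)) = 172/(0.20 × 15.5 × 22.24) = 2.495 kg/m³.
(x−vt)²/(4Dt) = (5.925)²/(4 × 0.0175 × 2250) = 0.2229; exp(−0.2229) = 0.8002.
C = 2.495 × 0.8002 = 2.00 kg/m³.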